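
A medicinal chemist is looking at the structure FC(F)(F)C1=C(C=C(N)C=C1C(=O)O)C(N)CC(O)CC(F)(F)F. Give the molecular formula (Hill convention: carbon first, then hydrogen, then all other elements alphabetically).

Walk through each heavy atom and fill implicit hydrogens from standard valence (C 4, N 3, O 2, S 2, halogen 1):
  atom 1: F (halogen, monovalent) → 0 H
  atom 2: C, bond orders sum to 4 (valence 4) → 0 H
  atom 3: F (halogen, monovalent) → 0 H
  atom 4: F (halogen, monovalent) → 0 H
  atom 5: C, bond orders sum to 4 (valence 4) → 0 H
  atom 6: C, bond orders sum to 4 (valence 4) → 0 H
  atom 7: C, bond orders sum to 3 (valence 4) → 1 H
  atom 8: C, bond orders sum to 4 (valence 4) → 0 H
  atom 9: N, bond orders sum to 1 (valence 3) → 2 H
  atom 10: C, bond orders sum to 3 (valence 4) → 1 H
  atom 11: C, bond orders sum to 4 (valence 4) → 0 H
  atom 12: C, bond orders sum to 4 (valence 4) → 0 H
  atom 13: O, bond orders sum to 2 (valence 2) → 0 H
  atom 14: O, bond orders sum to 1 (valence 2) → 1 H
  atom 15: C, bond orders sum to 3 (valence 4) → 1 H
  atom 16: N, bond orders sum to 1 (valence 3) → 2 H
  atom 17: C, bond orders sum to 2 (valence 4) → 2 H
  atom 18: C, bond orders sum to 3 (valence 4) → 1 H
  atom 19: O, bond orders sum to 1 (valence 2) → 1 H
  atom 20: C, bond orders sum to 2 (valence 4) → 2 H
  atom 21: C, bond orders sum to 4 (valence 4) → 0 H
  atom 22: F (halogen, monovalent) → 0 H
  atom 23: F (halogen, monovalent) → 0 H
  atom 24: F (halogen, monovalent) → 0 H
Totals → C:13, H:14, F:6, N:2, O:3.
In Hill order: C13H14F6N2O3.

C13H14F6N2O3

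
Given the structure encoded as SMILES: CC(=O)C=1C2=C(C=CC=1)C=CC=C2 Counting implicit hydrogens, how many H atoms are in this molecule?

Walk through each heavy atom and fill implicit hydrogens from standard valence (C 4, N 3, O 2, S 2, halogen 1):
  atom 1: C, bond orders sum to 1 (valence 4) → 3 H
  atom 2: C, bond orders sum to 4 (valence 4) → 0 H
  atom 3: O, bond orders sum to 2 (valence 2) → 0 H
  atom 4: C, bond orders sum to 4 (valence 4) → 0 H
  atom 5: C, bond orders sum to 4 (valence 4) → 0 H
  atom 6: C, bond orders sum to 4 (valence 4) → 0 H
  atom 7: C, bond orders sum to 3 (valence 4) → 1 H
  atom 8: C, bond orders sum to 3 (valence 4) → 1 H
  atom 9: C, bond orders sum to 3 (valence 4) → 1 H
  atom 10: C, bond orders sum to 3 (valence 4) → 1 H
  atom 11: C, bond orders sum to 3 (valence 4) → 1 H
  atom 12: C, bond orders sum to 3 (valence 4) → 1 H
  atom 13: C, bond orders sum to 3 (valence 4) → 1 H
Total hydrogens: 10.

10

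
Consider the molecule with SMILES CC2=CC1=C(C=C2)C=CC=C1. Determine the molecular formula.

C11H10

Walk through each heavy atom and fill implicit hydrogens from standard valence (C 4, N 3, O 2, S 2, halogen 1):
  atom 1: C, bond orders sum to 1 (valence 4) → 3 H
  atom 2: C, bond orders sum to 4 (valence 4) → 0 H
  atom 3: C, bond orders sum to 3 (valence 4) → 1 H
  atom 4: C, bond orders sum to 4 (valence 4) → 0 H
  atom 5: C, bond orders sum to 4 (valence 4) → 0 H
  atom 6: C, bond orders sum to 3 (valence 4) → 1 H
  atom 7: C, bond orders sum to 3 (valence 4) → 1 H
  atom 8: C, bond orders sum to 3 (valence 4) → 1 H
  atom 9: C, bond orders sum to 3 (valence 4) → 1 H
  atom 10: C, bond orders sum to 3 (valence 4) → 1 H
  atom 11: C, bond orders sum to 3 (valence 4) → 1 H
Totals → C:11, H:10.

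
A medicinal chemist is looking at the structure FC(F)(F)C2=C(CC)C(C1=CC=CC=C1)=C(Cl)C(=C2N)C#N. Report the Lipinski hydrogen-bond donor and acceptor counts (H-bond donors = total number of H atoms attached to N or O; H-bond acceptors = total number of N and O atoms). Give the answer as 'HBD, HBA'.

Donors: find every N or O and count the H atoms it carries.
  atom 20 (N): bond orders sum to 1 → 2 H
  atom 22 (N): bond orders sum to 3 → 0 H
Lipinski HBD = 2.
Acceptors: N atoms = 2, O atoms = 0 → HBA = 2.

2, 2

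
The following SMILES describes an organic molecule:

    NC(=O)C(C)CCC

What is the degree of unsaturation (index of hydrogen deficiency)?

1

Degree of unsaturation = (number of rings) + (number of π bonds).
Ring closures in the SMILES: 0.
π bonds: 1 double bond (each 1 DoU) → 1 DoU from unsaturation.
Total DoU = 0 + 1 = 1.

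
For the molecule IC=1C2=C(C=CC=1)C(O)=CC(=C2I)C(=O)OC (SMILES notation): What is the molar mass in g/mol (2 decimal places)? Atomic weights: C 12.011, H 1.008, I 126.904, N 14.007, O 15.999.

First, the molecular formula is C12H8I2O3 (counting implicit H from valence).
  C: 12 × 12.011 = 144.132
  H: 8 × 1.008 = 8.064
  I: 2 × 126.904 = 253.808
  O: 3 × 15.999 = 47.997
Sum: 12×12.011 + 8×1.008 + 2×126.904 + 3×15.999 = 454.001 → 454.00 g/mol.

454.00 g/mol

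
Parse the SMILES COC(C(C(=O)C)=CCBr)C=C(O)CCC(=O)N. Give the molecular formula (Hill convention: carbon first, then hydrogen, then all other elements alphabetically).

Walk through each heavy atom and fill implicit hydrogens from standard valence (C 4, N 3, O 2, S 2, halogen 1):
  atom 1: C, bond orders sum to 1 (valence 4) → 3 H
  atom 2: O, bond orders sum to 2 (valence 2) → 0 H
  atom 3: C, bond orders sum to 3 (valence 4) → 1 H
  atom 4: C, bond orders sum to 4 (valence 4) → 0 H
  atom 5: C, bond orders sum to 4 (valence 4) → 0 H
  atom 6: O, bond orders sum to 2 (valence 2) → 0 H
  atom 7: C, bond orders sum to 1 (valence 4) → 3 H
  atom 8: C, bond orders sum to 3 (valence 4) → 1 H
  atom 9: C, bond orders sum to 2 (valence 4) → 2 H
  atom 10: Br (halogen, monovalent) → 0 H
  atom 11: C, bond orders sum to 3 (valence 4) → 1 H
  atom 12: C, bond orders sum to 4 (valence 4) → 0 H
  atom 13: O, bond orders sum to 1 (valence 2) → 1 H
  atom 14: C, bond orders sum to 2 (valence 4) → 2 H
  atom 15: C, bond orders sum to 2 (valence 4) → 2 H
  atom 16: C, bond orders sum to 4 (valence 4) → 0 H
  atom 17: O, bond orders sum to 2 (valence 2) → 0 H
  atom 18: N, bond orders sum to 1 (valence 3) → 2 H
Totals → C:12, H:18, Br:1, N:1, O:4.
In Hill order: C12H18BrNO4.

C12H18BrNO4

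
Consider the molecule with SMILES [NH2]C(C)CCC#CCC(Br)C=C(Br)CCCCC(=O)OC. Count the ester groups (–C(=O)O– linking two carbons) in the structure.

The ester motif appears at heavy-atom position 18 in the SMILES.
Other groups present: 1 alkene, 1 alkyne, 1 primary amine.
Ester count: 1.

1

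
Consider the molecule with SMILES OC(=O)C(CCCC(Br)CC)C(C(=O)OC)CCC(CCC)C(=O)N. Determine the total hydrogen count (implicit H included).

Walk through each heavy atom and fill implicit hydrogens from standard valence (C 4, N 3, O 2, S 2, halogen 1):
  atom 1: O, bond orders sum to 1 (valence 2) → 1 H
  atom 2: C, bond orders sum to 4 (valence 4) → 0 H
  atom 3: O, bond orders sum to 2 (valence 2) → 0 H
  atom 4: C, bond orders sum to 3 (valence 4) → 1 H
  atom 5: C, bond orders sum to 2 (valence 4) → 2 H
  atom 6: C, bond orders sum to 2 (valence 4) → 2 H
  atom 7: C, bond orders sum to 2 (valence 4) → 2 H
  atom 8: C, bond orders sum to 3 (valence 4) → 1 H
  atom 9: Br (halogen, monovalent) → 0 H
  atom 10: C, bond orders sum to 2 (valence 4) → 2 H
  atom 11: C, bond orders sum to 1 (valence 4) → 3 H
  atom 12: C, bond orders sum to 3 (valence 4) → 1 H
  atom 13: C, bond orders sum to 4 (valence 4) → 0 H
  atom 14: O, bond orders sum to 2 (valence 2) → 0 H
  atom 15: O, bond orders sum to 2 (valence 2) → 0 H
  atom 16: C, bond orders sum to 1 (valence 4) → 3 H
  atom 17: C, bond orders sum to 2 (valence 4) → 2 H
  atom 18: C, bond orders sum to 2 (valence 4) → 2 H
  atom 19: C, bond orders sum to 3 (valence 4) → 1 H
  atom 20: C, bond orders sum to 2 (valence 4) → 2 H
  atom 21: C, bond orders sum to 2 (valence 4) → 2 H
  atom 22: C, bond orders sum to 1 (valence 4) → 3 H
  atom 23: C, bond orders sum to 4 (valence 4) → 0 H
  atom 24: O, bond orders sum to 2 (valence 2) → 0 H
  atom 25: N, bond orders sum to 1 (valence 3) → 2 H
Total hydrogens: 32.

32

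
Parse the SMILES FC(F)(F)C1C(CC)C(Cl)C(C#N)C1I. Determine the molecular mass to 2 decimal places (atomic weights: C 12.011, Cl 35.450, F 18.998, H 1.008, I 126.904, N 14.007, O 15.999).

351.53 g/mol

First, the molecular formula is C9H10ClF3IN (counting implicit H from valence).
  C: 9 × 12.011 = 108.099
  Cl: 1 × 35.450 = 35.450
  F: 3 × 18.998 = 56.994
  H: 10 × 1.008 = 10.080
  I: 1 × 126.904 = 126.904
  N: 1 × 14.007 = 14.007
Sum: 9×12.011 + 1×35.450 + 3×18.998 + 10×1.008 + 1×126.904 + 1×14.007 = 351.534 → 351.53 g/mol.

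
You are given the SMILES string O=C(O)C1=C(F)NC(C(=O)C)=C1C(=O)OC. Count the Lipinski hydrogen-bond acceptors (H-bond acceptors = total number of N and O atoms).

6

N atoms: 1; O atoms: 5.
Lipinski HBA = 1 + 5 = 6.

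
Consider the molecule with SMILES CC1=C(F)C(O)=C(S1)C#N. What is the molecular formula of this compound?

C6H4FNOS

Walk through each heavy atom and fill implicit hydrogens from standard valence (C 4, N 3, O 2, S 2, halogen 1):
  atom 1: C, bond orders sum to 1 (valence 4) → 3 H
  atom 2: C, bond orders sum to 4 (valence 4) → 0 H
  atom 3: C, bond orders sum to 4 (valence 4) → 0 H
  atom 4: F (halogen, monovalent) → 0 H
  atom 5: C, bond orders sum to 4 (valence 4) → 0 H
  atom 6: O, bond orders sum to 1 (valence 2) → 1 H
  atom 7: C, bond orders sum to 4 (valence 4) → 0 H
  atom 8: S, bond orders sum to 2 (valence 2) → 0 H
  atom 9: C, bond orders sum to 4 (valence 4) → 0 H
  atom 10: N, bond orders sum to 3 (valence 3) → 0 H
Totals → C:6, H:4, F:1, N:1, O:1, S:1.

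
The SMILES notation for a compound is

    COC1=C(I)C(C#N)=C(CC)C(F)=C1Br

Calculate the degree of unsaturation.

Molecular formula: C10H8BrFINO.
DoU = (2C + 2 + N − H − X) / 2, where X is the halogen count and O/S are ignored.
    = (2·10 + 2 + 1 − 8 − 3) / 2 = 12 / 2 = 6.

6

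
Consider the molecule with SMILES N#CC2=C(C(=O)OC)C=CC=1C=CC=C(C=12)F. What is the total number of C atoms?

13

Count every carbon token in the SMILES (each C, including those in ring-closure positions and inside branches).
Carbon count: 13.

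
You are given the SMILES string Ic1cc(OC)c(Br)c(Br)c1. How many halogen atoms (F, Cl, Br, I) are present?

Halogen atoms appear at heavy-atom positions 1, 8, 10 (2×Br, 1×I).
Other groups present: 1 ether.
Halogen count: 3.

3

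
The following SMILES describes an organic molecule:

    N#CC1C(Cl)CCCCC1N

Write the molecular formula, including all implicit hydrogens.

C8H13ClN2

Walk through each heavy atom and fill implicit hydrogens from standard valence (C 4, N 3, O 2, S 2, halogen 1):
  atom 1: N, bond orders sum to 3 (valence 3) → 0 H
  atom 2: C, bond orders sum to 4 (valence 4) → 0 H
  atom 3: C, bond orders sum to 3 (valence 4) → 1 H
  atom 4: C, bond orders sum to 3 (valence 4) → 1 H
  atom 5: Cl (halogen, monovalent) → 0 H
  atom 6: C, bond orders sum to 2 (valence 4) → 2 H
  atom 7: C, bond orders sum to 2 (valence 4) → 2 H
  atom 8: C, bond orders sum to 2 (valence 4) → 2 H
  atom 9: C, bond orders sum to 2 (valence 4) → 2 H
  atom 10: C, bond orders sum to 3 (valence 4) → 1 H
  atom 11: N, bond orders sum to 1 (valence 3) → 2 H
Totals → C:8, H:13, Cl:1, N:2.
In Hill order: C8H13ClN2.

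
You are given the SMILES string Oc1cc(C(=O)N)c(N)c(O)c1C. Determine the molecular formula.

Walk through each heavy atom and fill implicit hydrogens from standard valence (C 4, N 3, O 2, S 2, halogen 1); for lowercase aromatic atoms, an aromatic c carries 1 H when it has two neighbours and 0 H with three, and aromatic n carries 0 H:
  atom 1: O, bond orders sum to 1 (valence 2) → 1 H
  atom 2: aromatic c, 3 neighbours → 0 H
  atom 3: aromatic c, 2 neighbours → 1 H
  atom 4: aromatic c, 3 neighbours → 0 H
  atom 5: C, bond orders sum to 4 (valence 4) → 0 H
  atom 6: O, bond orders sum to 2 (valence 2) → 0 H
  atom 7: N, bond orders sum to 1 (valence 3) → 2 H
  atom 8: aromatic c, 3 neighbours → 0 H
  atom 9: N, bond orders sum to 1 (valence 3) → 2 H
  atom 10: aromatic c, 3 neighbours → 0 H
  atom 11: O, bond orders sum to 1 (valence 2) → 1 H
  atom 12: aromatic c, 3 neighbours → 0 H
  atom 13: C, bond orders sum to 1 (valence 4) → 3 H
Totals → C:8, H:10, N:2, O:3.
In Hill order: C8H10N2O3.

C8H10N2O3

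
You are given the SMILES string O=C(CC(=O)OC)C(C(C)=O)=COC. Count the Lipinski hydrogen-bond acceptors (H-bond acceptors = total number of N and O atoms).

5

N atoms: 0; O atoms: 5.
Lipinski HBA = 0 + 5 = 5.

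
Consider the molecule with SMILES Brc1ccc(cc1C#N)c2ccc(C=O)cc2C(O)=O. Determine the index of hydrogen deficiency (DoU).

12

Molecular formula: C15H8BrNO3.
DoU = (2C + 2 + N − H − X) / 2, where X is the halogen count and O/S are ignored.
    = (2·15 + 2 + 1 − 8 − 1) / 2 = 24 / 2 = 12.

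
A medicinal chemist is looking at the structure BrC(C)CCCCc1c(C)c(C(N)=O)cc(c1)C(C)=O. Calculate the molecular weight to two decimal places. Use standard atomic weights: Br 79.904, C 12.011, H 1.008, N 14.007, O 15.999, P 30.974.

340.26 g/mol

First, the molecular formula is C16H22BrNO2 (counting implicit H from valence).
  Br: 1 × 79.904 = 79.904
  C: 16 × 12.011 = 192.176
  H: 22 × 1.008 = 22.176
  N: 1 × 14.007 = 14.007
  O: 2 × 15.999 = 31.998
Sum: 1×79.904 + 16×12.011 + 22×1.008 + 1×14.007 + 2×15.999 = 340.261 → 340.26 g/mol.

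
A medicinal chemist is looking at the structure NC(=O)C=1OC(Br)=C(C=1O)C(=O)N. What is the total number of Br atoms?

1

Scan the SMILES for Br atoms (remember two-letter symbols like Cl and Br are single atoms).
Bromine count: 1.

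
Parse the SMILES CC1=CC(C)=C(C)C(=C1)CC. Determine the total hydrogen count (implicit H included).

16

Walk through each heavy atom and fill implicit hydrogens from standard valence (C 4, N 3, O 2, S 2, halogen 1):
  atom 1: C, bond orders sum to 1 (valence 4) → 3 H
  atom 2: C, bond orders sum to 4 (valence 4) → 0 H
  atom 3: C, bond orders sum to 3 (valence 4) → 1 H
  atom 4: C, bond orders sum to 4 (valence 4) → 0 H
  atom 5: C, bond orders sum to 1 (valence 4) → 3 H
  atom 6: C, bond orders sum to 4 (valence 4) → 0 H
  atom 7: C, bond orders sum to 1 (valence 4) → 3 H
  atom 8: C, bond orders sum to 4 (valence 4) → 0 H
  atom 9: C, bond orders sum to 3 (valence 4) → 1 H
  atom 10: C, bond orders sum to 2 (valence 4) → 2 H
  atom 11: C, bond orders sum to 1 (valence 4) → 3 H
Total hydrogens: 16.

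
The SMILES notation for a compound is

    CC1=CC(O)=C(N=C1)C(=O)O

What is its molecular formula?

Walk through each heavy atom and fill implicit hydrogens from standard valence (C 4, N 3, O 2, S 2, halogen 1):
  atom 1: C, bond orders sum to 1 (valence 4) → 3 H
  atom 2: C, bond orders sum to 4 (valence 4) → 0 H
  atom 3: C, bond orders sum to 3 (valence 4) → 1 H
  atom 4: C, bond orders sum to 4 (valence 4) → 0 H
  atom 5: O, bond orders sum to 1 (valence 2) → 1 H
  atom 6: C, bond orders sum to 4 (valence 4) → 0 H
  atom 7: N, bond orders sum to 3 (valence 3) → 0 H
  atom 8: C, bond orders sum to 3 (valence 4) → 1 H
  atom 9: C, bond orders sum to 4 (valence 4) → 0 H
  atom 10: O, bond orders sum to 2 (valence 2) → 0 H
  atom 11: O, bond orders sum to 1 (valence 2) → 1 H
Totals → C:7, H:7, N:1, O:3.
In Hill order: C7H7NO3.

C7H7NO3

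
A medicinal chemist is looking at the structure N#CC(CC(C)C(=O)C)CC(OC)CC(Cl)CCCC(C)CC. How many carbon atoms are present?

Count every carbon token in the SMILES (each C, including those in ring-closure positions and inside branches).
Carbon count: 19.

19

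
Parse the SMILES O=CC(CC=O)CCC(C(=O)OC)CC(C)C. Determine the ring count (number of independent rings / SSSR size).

0

In SMILES, each pair of matching ring-closure digits denotes one ring-closing bond; the number of such bonds equals the number of independent rings.
Ring-closure bonds here: 0.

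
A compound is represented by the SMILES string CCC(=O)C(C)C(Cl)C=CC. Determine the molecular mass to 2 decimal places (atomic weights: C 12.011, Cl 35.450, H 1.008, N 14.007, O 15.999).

First, the molecular formula is C9H15ClO (counting implicit H from valence).
  C: 9 × 12.011 = 108.099
  Cl: 1 × 35.450 = 35.450
  H: 15 × 1.008 = 15.120
  O: 1 × 15.999 = 15.999
Sum: 9×12.011 + 1×35.450 + 15×1.008 + 1×15.999 = 174.668 → 174.67 g/mol.

174.67 g/mol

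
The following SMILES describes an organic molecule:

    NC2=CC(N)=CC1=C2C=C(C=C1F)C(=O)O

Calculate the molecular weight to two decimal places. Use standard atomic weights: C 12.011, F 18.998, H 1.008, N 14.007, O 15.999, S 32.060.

220.20 g/mol

First, the molecular formula is C11H9FN2O2 (counting implicit H from valence).
  C: 11 × 12.011 = 132.121
  F: 1 × 18.998 = 18.998
  H: 9 × 1.008 = 9.072
  N: 2 × 14.007 = 28.014
  O: 2 × 15.999 = 31.998
Sum: 11×12.011 + 1×18.998 + 9×1.008 + 2×14.007 + 2×15.999 = 220.203 → 220.20 g/mol.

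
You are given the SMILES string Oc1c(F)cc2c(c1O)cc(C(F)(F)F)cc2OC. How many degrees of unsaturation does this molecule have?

Molecular formula: C12H8F4O3.
DoU = (2C + 2 + N − H − X) / 2, where X is the halogen count and O/S are ignored.
    = (2·12 + 2 + 0 − 8 − 4) / 2 = 14 / 2 = 7.

7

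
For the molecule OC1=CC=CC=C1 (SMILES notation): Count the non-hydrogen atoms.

Every atom symbol written in the SMILES (organic subset) is one heavy atom; implicit H are not written.
Heavy atoms by element → C:6, O:1.
Total: 7.

7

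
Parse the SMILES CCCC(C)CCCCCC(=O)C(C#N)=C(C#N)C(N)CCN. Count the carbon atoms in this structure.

Count every carbon token in the SMILES (each C, including those in ring-closure positions and inside branches).
Carbon count: 18.

18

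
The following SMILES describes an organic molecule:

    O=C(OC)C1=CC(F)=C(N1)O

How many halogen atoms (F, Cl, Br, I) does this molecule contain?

Halogen atoms appear at heavy-atom position 8 (1×F).
Other groups present: 1 ester, 1 hydroxyl.
Halogen count: 1.

1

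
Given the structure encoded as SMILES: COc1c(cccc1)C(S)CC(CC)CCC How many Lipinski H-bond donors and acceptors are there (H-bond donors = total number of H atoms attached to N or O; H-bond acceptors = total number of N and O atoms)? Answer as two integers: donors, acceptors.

0, 1

Donors: find every N or O and count the H atoms it carries.
  atom 2 (O): bond orders sum to 2 → 0 H
Lipinski HBD = 0.
Acceptors: N atoms = 0, O atoms = 1 → HBA = 1.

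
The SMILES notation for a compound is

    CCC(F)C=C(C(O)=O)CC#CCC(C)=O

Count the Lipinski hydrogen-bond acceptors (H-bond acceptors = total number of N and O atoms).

N atoms: 0; O atoms: 3.
Lipinski HBA = 0 + 3 = 3.

3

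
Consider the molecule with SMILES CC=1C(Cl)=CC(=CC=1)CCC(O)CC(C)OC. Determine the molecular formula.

C14H21ClO2

Walk through each heavy atom and fill implicit hydrogens from standard valence (C 4, N 3, O 2, S 2, halogen 1):
  atom 1: C, bond orders sum to 1 (valence 4) → 3 H
  atom 2: C, bond orders sum to 4 (valence 4) → 0 H
  atom 3: C, bond orders sum to 4 (valence 4) → 0 H
  atom 4: Cl (halogen, monovalent) → 0 H
  atom 5: C, bond orders sum to 3 (valence 4) → 1 H
  atom 6: C, bond orders sum to 4 (valence 4) → 0 H
  atom 7: C, bond orders sum to 3 (valence 4) → 1 H
  atom 8: C, bond orders sum to 3 (valence 4) → 1 H
  atom 9: C, bond orders sum to 2 (valence 4) → 2 H
  atom 10: C, bond orders sum to 2 (valence 4) → 2 H
  atom 11: C, bond orders sum to 3 (valence 4) → 1 H
  atom 12: O, bond orders sum to 1 (valence 2) → 1 H
  atom 13: C, bond orders sum to 2 (valence 4) → 2 H
  atom 14: C, bond orders sum to 3 (valence 4) → 1 H
  atom 15: C, bond orders sum to 1 (valence 4) → 3 H
  atom 16: O, bond orders sum to 2 (valence 2) → 0 H
  atom 17: C, bond orders sum to 1 (valence 4) → 3 H
Totals → C:14, H:21, Cl:1, O:2.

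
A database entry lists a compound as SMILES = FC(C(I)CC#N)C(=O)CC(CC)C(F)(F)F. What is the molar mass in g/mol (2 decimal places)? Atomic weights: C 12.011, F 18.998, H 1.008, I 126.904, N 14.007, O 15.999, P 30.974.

365.11 g/mol

First, the molecular formula is C10H12F4INO (counting implicit H from valence).
  C: 10 × 12.011 = 120.110
  F: 4 × 18.998 = 75.992
  H: 12 × 1.008 = 12.096
  I: 1 × 126.904 = 126.904
  N: 1 × 14.007 = 14.007
  O: 1 × 15.999 = 15.999
Sum: 10×12.011 + 4×18.998 + 12×1.008 + 1×126.904 + 1×14.007 + 1×15.999 = 365.108 → 365.11 g/mol.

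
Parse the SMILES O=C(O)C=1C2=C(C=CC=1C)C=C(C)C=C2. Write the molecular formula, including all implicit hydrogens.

Walk through each heavy atom and fill implicit hydrogens from standard valence (C 4, N 3, O 2, S 2, halogen 1):
  atom 1: O, bond orders sum to 2 (valence 2) → 0 H
  atom 2: C, bond orders sum to 4 (valence 4) → 0 H
  atom 3: O, bond orders sum to 1 (valence 2) → 1 H
  atom 4: C, bond orders sum to 4 (valence 4) → 0 H
  atom 5: C, bond orders sum to 4 (valence 4) → 0 H
  atom 6: C, bond orders sum to 4 (valence 4) → 0 H
  atom 7: C, bond orders sum to 3 (valence 4) → 1 H
  atom 8: C, bond orders sum to 3 (valence 4) → 1 H
  atom 9: C, bond orders sum to 4 (valence 4) → 0 H
  atom 10: C, bond orders sum to 1 (valence 4) → 3 H
  atom 11: C, bond orders sum to 3 (valence 4) → 1 H
  atom 12: C, bond orders sum to 4 (valence 4) → 0 H
  atom 13: C, bond orders sum to 1 (valence 4) → 3 H
  atom 14: C, bond orders sum to 3 (valence 4) → 1 H
  atom 15: C, bond orders sum to 3 (valence 4) → 1 H
Totals → C:13, H:12, O:2.

C13H12O2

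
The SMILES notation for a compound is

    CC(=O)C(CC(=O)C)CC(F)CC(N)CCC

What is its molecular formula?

Walk through each heavy atom and fill implicit hydrogens from standard valence (C 4, N 3, O 2, S 2, halogen 1):
  atom 1: C, bond orders sum to 1 (valence 4) → 3 H
  atom 2: C, bond orders sum to 4 (valence 4) → 0 H
  atom 3: O, bond orders sum to 2 (valence 2) → 0 H
  atom 4: C, bond orders sum to 3 (valence 4) → 1 H
  atom 5: C, bond orders sum to 2 (valence 4) → 2 H
  atom 6: C, bond orders sum to 4 (valence 4) → 0 H
  atom 7: O, bond orders sum to 2 (valence 2) → 0 H
  atom 8: C, bond orders sum to 1 (valence 4) → 3 H
  atom 9: C, bond orders sum to 2 (valence 4) → 2 H
  atom 10: C, bond orders sum to 3 (valence 4) → 1 H
  atom 11: F (halogen, monovalent) → 0 H
  atom 12: C, bond orders sum to 2 (valence 4) → 2 H
  atom 13: C, bond orders sum to 3 (valence 4) → 1 H
  atom 14: N, bond orders sum to 1 (valence 3) → 2 H
  atom 15: C, bond orders sum to 2 (valence 4) → 2 H
  atom 16: C, bond orders sum to 2 (valence 4) → 2 H
  atom 17: C, bond orders sum to 1 (valence 4) → 3 H
Totals → C:13, H:24, F:1, N:1, O:2.

C13H24FNO2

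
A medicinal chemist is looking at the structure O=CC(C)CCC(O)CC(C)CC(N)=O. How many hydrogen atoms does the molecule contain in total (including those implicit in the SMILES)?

Walk through each heavy atom and fill implicit hydrogens from standard valence (C 4, N 3, O 2, S 2, halogen 1):
  atom 1: O, bond orders sum to 2 (valence 2) → 0 H
  atom 2: C, bond orders sum to 3 (valence 4) → 1 H
  atom 3: C, bond orders sum to 3 (valence 4) → 1 H
  atom 4: C, bond orders sum to 1 (valence 4) → 3 H
  atom 5: C, bond orders sum to 2 (valence 4) → 2 H
  atom 6: C, bond orders sum to 2 (valence 4) → 2 H
  atom 7: C, bond orders sum to 3 (valence 4) → 1 H
  atom 8: O, bond orders sum to 1 (valence 2) → 1 H
  atom 9: C, bond orders sum to 2 (valence 4) → 2 H
  atom 10: C, bond orders sum to 3 (valence 4) → 1 H
  atom 11: C, bond orders sum to 1 (valence 4) → 3 H
  atom 12: C, bond orders sum to 2 (valence 4) → 2 H
  atom 13: C, bond orders sum to 4 (valence 4) → 0 H
  atom 14: N, bond orders sum to 1 (valence 3) → 2 H
  atom 15: O, bond orders sum to 2 (valence 2) → 0 H
Total hydrogens: 21.

21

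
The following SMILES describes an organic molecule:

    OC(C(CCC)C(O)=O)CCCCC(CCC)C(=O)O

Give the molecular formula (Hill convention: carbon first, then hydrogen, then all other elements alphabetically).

C15H28O5

Walk through each heavy atom and fill implicit hydrogens from standard valence (C 4, N 3, O 2, S 2, halogen 1):
  atom 1: O, bond orders sum to 1 (valence 2) → 1 H
  atom 2: C, bond orders sum to 3 (valence 4) → 1 H
  atom 3: C, bond orders sum to 3 (valence 4) → 1 H
  atom 4: C, bond orders sum to 2 (valence 4) → 2 H
  atom 5: C, bond orders sum to 2 (valence 4) → 2 H
  atom 6: C, bond orders sum to 1 (valence 4) → 3 H
  atom 7: C, bond orders sum to 4 (valence 4) → 0 H
  atom 8: O, bond orders sum to 1 (valence 2) → 1 H
  atom 9: O, bond orders sum to 2 (valence 2) → 0 H
  atom 10: C, bond orders sum to 2 (valence 4) → 2 H
  atom 11: C, bond orders sum to 2 (valence 4) → 2 H
  atom 12: C, bond orders sum to 2 (valence 4) → 2 H
  atom 13: C, bond orders sum to 2 (valence 4) → 2 H
  atom 14: C, bond orders sum to 3 (valence 4) → 1 H
  atom 15: C, bond orders sum to 2 (valence 4) → 2 H
  atom 16: C, bond orders sum to 2 (valence 4) → 2 H
  atom 17: C, bond orders sum to 1 (valence 4) → 3 H
  atom 18: C, bond orders sum to 4 (valence 4) → 0 H
  atom 19: O, bond orders sum to 2 (valence 2) → 0 H
  atom 20: O, bond orders sum to 1 (valence 2) → 1 H
Totals → C:15, H:28, O:5.
In Hill order: C15H28O5.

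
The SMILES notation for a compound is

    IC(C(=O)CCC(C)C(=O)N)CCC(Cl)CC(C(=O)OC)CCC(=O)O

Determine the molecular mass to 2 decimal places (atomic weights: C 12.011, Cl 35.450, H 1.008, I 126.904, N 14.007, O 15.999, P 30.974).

First, the molecular formula is C17H27ClINO6 (counting implicit H from valence).
  C: 17 × 12.011 = 204.187
  Cl: 1 × 35.450 = 35.450
  H: 27 × 1.008 = 27.216
  I: 1 × 126.904 = 126.904
  N: 1 × 14.007 = 14.007
  O: 6 × 15.999 = 95.994
Sum: 17×12.011 + 1×35.450 + 27×1.008 + 1×126.904 + 1×14.007 + 6×15.999 = 503.758 → 503.76 g/mol.

503.76 g/mol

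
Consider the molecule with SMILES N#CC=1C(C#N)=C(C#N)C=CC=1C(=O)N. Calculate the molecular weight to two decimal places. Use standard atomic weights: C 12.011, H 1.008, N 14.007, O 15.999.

196.17 g/mol

First, the molecular formula is C10H4N4O (counting implicit H from valence).
  C: 10 × 12.011 = 120.110
  H: 4 × 1.008 = 4.032
  N: 4 × 14.007 = 56.028
  O: 1 × 15.999 = 15.999
Sum: 10×12.011 + 4×1.008 + 4×14.007 + 1×15.999 = 196.169 → 196.17 g/mol.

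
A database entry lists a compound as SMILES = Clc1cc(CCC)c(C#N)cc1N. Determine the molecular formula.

Walk through each heavy atom and fill implicit hydrogens from standard valence (C 4, N 3, O 2, S 2, halogen 1); for lowercase aromatic atoms, an aromatic c carries 1 H when it has two neighbours and 0 H with three, and aromatic n carries 0 H:
  atom 1: Cl (halogen, monovalent) → 0 H
  atom 2: aromatic c, 3 neighbours → 0 H
  atom 3: aromatic c, 2 neighbours → 1 H
  atom 4: aromatic c, 3 neighbours → 0 H
  atom 5: C, bond orders sum to 2 (valence 4) → 2 H
  atom 6: C, bond orders sum to 2 (valence 4) → 2 H
  atom 7: C, bond orders sum to 1 (valence 4) → 3 H
  atom 8: aromatic c, 3 neighbours → 0 H
  atom 9: C, bond orders sum to 4 (valence 4) → 0 H
  atom 10: N, bond orders sum to 3 (valence 3) → 0 H
  atom 11: aromatic c, 2 neighbours → 1 H
  atom 12: aromatic c, 3 neighbours → 0 H
  atom 13: N, bond orders sum to 1 (valence 3) → 2 H
Totals → C:10, H:11, Cl:1, N:2.

C10H11ClN2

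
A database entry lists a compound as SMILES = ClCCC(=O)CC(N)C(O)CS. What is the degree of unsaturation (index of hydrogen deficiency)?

1

Molecular formula: C7H14ClNO2S.
DoU = (2C + 2 + N − H − X) / 2, where X is the halogen count and O/S are ignored.
    = (2·7 + 2 + 1 − 14 − 1) / 2 = 2 / 2 = 1.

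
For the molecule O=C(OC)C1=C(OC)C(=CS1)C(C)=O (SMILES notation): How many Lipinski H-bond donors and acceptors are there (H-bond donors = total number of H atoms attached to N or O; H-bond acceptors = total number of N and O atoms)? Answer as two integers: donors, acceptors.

Donors: find every N or O and count the H atoms it carries.
  atom 1 (O): bond orders sum to 2 → 0 H
  atom 3 (O): bond orders sum to 2 → 0 H
  atom 7 (O): bond orders sum to 2 → 0 H
  atom 14 (O): bond orders sum to 2 → 0 H
Lipinski HBD = 0.
Acceptors: N atoms = 0, O atoms = 4 → HBA = 4.

0, 4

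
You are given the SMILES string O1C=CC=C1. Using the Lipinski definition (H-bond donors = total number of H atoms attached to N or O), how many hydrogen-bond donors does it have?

Donors: find every N or O and count the H atoms it carries.
  atom 1 (O): bond orders sum to 2 → 0 H
Lipinski HBD = 0.

0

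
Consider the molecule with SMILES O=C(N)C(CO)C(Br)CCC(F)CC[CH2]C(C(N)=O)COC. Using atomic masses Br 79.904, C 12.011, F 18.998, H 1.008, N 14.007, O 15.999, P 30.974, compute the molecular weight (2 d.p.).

385.27 g/mol

First, the molecular formula is C14H26BrFN2O4 (counting implicit H from valence).
  Br: 1 × 79.904 = 79.904
  C: 14 × 12.011 = 168.154
  F: 1 × 18.998 = 18.998
  H: 26 × 1.008 = 26.208
  N: 2 × 14.007 = 28.014
  O: 4 × 15.999 = 63.996
Sum: 1×79.904 + 14×12.011 + 1×18.998 + 26×1.008 + 2×14.007 + 4×15.999 = 385.274 → 385.27 g/mol.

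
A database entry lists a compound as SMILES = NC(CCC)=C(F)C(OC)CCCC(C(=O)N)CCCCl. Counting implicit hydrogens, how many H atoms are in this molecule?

28

Walk through each heavy atom and fill implicit hydrogens from standard valence (C 4, N 3, O 2, S 2, halogen 1):
  atom 1: N, bond orders sum to 1 (valence 3) → 2 H
  atom 2: C, bond orders sum to 4 (valence 4) → 0 H
  atom 3: C, bond orders sum to 2 (valence 4) → 2 H
  atom 4: C, bond orders sum to 2 (valence 4) → 2 H
  atom 5: C, bond orders sum to 1 (valence 4) → 3 H
  atom 6: C, bond orders sum to 4 (valence 4) → 0 H
  atom 7: F (halogen, monovalent) → 0 H
  atom 8: C, bond orders sum to 3 (valence 4) → 1 H
  atom 9: O, bond orders sum to 2 (valence 2) → 0 H
  atom 10: C, bond orders sum to 1 (valence 4) → 3 H
  atom 11: C, bond orders sum to 2 (valence 4) → 2 H
  atom 12: C, bond orders sum to 2 (valence 4) → 2 H
  atom 13: C, bond orders sum to 2 (valence 4) → 2 H
  atom 14: C, bond orders sum to 3 (valence 4) → 1 H
  atom 15: C, bond orders sum to 4 (valence 4) → 0 H
  atom 16: O, bond orders sum to 2 (valence 2) → 0 H
  atom 17: N, bond orders sum to 1 (valence 3) → 2 H
  atom 18: C, bond orders sum to 2 (valence 4) → 2 H
  atom 19: C, bond orders sum to 2 (valence 4) → 2 H
  atom 20: C, bond orders sum to 2 (valence 4) → 2 H
  atom 21: Cl (halogen, monovalent) → 0 H
Total hydrogens: 28.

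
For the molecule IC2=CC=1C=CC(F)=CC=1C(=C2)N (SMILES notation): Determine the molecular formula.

Walk through each heavy atom and fill implicit hydrogens from standard valence (C 4, N 3, O 2, S 2, halogen 1):
  atom 1: I (halogen, monovalent) → 0 H
  atom 2: C, bond orders sum to 4 (valence 4) → 0 H
  atom 3: C, bond orders sum to 3 (valence 4) → 1 H
  atom 4: C, bond orders sum to 4 (valence 4) → 0 H
  atom 5: C, bond orders sum to 3 (valence 4) → 1 H
  atom 6: C, bond orders sum to 3 (valence 4) → 1 H
  atom 7: C, bond orders sum to 4 (valence 4) → 0 H
  atom 8: F (halogen, monovalent) → 0 H
  atom 9: C, bond orders sum to 3 (valence 4) → 1 H
  atom 10: C, bond orders sum to 4 (valence 4) → 0 H
  atom 11: C, bond orders sum to 4 (valence 4) → 0 H
  atom 12: C, bond orders sum to 3 (valence 4) → 1 H
  atom 13: N, bond orders sum to 1 (valence 3) → 2 H
Totals → C:10, H:7, F:1, I:1, N:1.
In Hill order: C10H7FIN.

C10H7FIN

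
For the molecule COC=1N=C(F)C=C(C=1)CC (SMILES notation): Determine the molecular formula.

Walk through each heavy atom and fill implicit hydrogens from standard valence (C 4, N 3, O 2, S 2, halogen 1):
  atom 1: C, bond orders sum to 1 (valence 4) → 3 H
  atom 2: O, bond orders sum to 2 (valence 2) → 0 H
  atom 3: C, bond orders sum to 4 (valence 4) → 0 H
  atom 4: N, bond orders sum to 3 (valence 3) → 0 H
  atom 5: C, bond orders sum to 4 (valence 4) → 0 H
  atom 6: F (halogen, monovalent) → 0 H
  atom 7: C, bond orders sum to 3 (valence 4) → 1 H
  atom 8: C, bond orders sum to 4 (valence 4) → 0 H
  atom 9: C, bond orders sum to 3 (valence 4) → 1 H
  atom 10: C, bond orders sum to 2 (valence 4) → 2 H
  atom 11: C, bond orders sum to 1 (valence 4) → 3 H
Totals → C:8, H:10, F:1, N:1, O:1.
In Hill order: C8H10FNO.

C8H10FNO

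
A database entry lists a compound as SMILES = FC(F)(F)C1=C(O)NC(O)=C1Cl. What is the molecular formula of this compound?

Walk through each heavy atom and fill implicit hydrogens from standard valence (C 4, N 3, O 2, S 2, halogen 1):
  atom 1: F (halogen, monovalent) → 0 H
  atom 2: C, bond orders sum to 4 (valence 4) → 0 H
  atom 3: F (halogen, monovalent) → 0 H
  atom 4: F (halogen, monovalent) → 0 H
  atom 5: C, bond orders sum to 4 (valence 4) → 0 H
  atom 6: C, bond orders sum to 4 (valence 4) → 0 H
  atom 7: O, bond orders sum to 1 (valence 2) → 1 H
  atom 8: N, bond orders sum to 2 (valence 3) → 1 H
  atom 9: C, bond orders sum to 4 (valence 4) → 0 H
  atom 10: O, bond orders sum to 1 (valence 2) → 1 H
  atom 11: C, bond orders sum to 4 (valence 4) → 0 H
  atom 12: Cl (halogen, monovalent) → 0 H
Totals → C:5, H:3, Cl:1, F:3, N:1, O:2.
In Hill order: C5H3ClF3NO2.

C5H3ClF3NO2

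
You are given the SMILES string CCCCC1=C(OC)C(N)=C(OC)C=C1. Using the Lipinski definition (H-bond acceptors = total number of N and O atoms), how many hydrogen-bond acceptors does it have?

N atoms: 1; O atoms: 2.
Lipinski HBA = 1 + 2 = 3.

3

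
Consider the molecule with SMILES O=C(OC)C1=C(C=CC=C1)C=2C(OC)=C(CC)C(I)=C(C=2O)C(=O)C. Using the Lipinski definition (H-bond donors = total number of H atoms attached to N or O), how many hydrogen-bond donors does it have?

Donors: find every N or O and count the H atoms it carries.
  atom 1 (O): bond orders sum to 2 → 0 H
  atom 3 (O): bond orders sum to 2 → 0 H
  atom 13 (O): bond orders sum to 2 → 0 H
  atom 22 (O): bond orders sum to 1 → 1 H
  atom 24 (O): bond orders sum to 2 → 0 H
Lipinski HBD = 1.

1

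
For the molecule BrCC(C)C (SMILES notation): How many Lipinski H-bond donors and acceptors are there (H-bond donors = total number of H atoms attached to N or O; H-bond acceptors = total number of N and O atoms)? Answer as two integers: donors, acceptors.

0, 0

Donors: find every N or O and count the H atoms it carries.
  (no N or O atoms present)
Lipinski HBD = 0.
Acceptors: N atoms = 0, O atoms = 0 → HBA = 0.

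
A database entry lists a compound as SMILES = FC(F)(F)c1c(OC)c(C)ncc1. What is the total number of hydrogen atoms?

Walk through each heavy atom and fill implicit hydrogens from standard valence (C 4, N 3, O 2, S 2, halogen 1); for lowercase aromatic atoms, an aromatic c carries 1 H when it has two neighbours and 0 H with three, and aromatic n carries 0 H:
  atom 1: F (halogen, monovalent) → 0 H
  atom 2: C, bond orders sum to 4 (valence 4) → 0 H
  atom 3: F (halogen, monovalent) → 0 H
  atom 4: F (halogen, monovalent) → 0 H
  atom 5: aromatic c, 3 neighbours → 0 H
  atom 6: aromatic c, 3 neighbours → 0 H
  atom 7: O, bond orders sum to 2 (valence 2) → 0 H
  atom 8: C, bond orders sum to 1 (valence 4) → 3 H
  atom 9: aromatic c, 3 neighbours → 0 H
  atom 10: C, bond orders sum to 1 (valence 4) → 3 H
  atom 11: aromatic n, 2 neighbours → 0 H
  atom 12: aromatic c, 2 neighbours → 1 H
  atom 13: aromatic c, 2 neighbours → 1 H
Total hydrogens: 8.

8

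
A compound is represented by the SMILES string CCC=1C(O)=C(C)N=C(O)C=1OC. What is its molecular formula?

Walk through each heavy atom and fill implicit hydrogens from standard valence (C 4, N 3, O 2, S 2, halogen 1):
  atom 1: C, bond orders sum to 1 (valence 4) → 3 H
  atom 2: C, bond orders sum to 2 (valence 4) → 2 H
  atom 3: C, bond orders sum to 4 (valence 4) → 0 H
  atom 4: C, bond orders sum to 4 (valence 4) → 0 H
  atom 5: O, bond orders sum to 1 (valence 2) → 1 H
  atom 6: C, bond orders sum to 4 (valence 4) → 0 H
  atom 7: C, bond orders sum to 1 (valence 4) → 3 H
  atom 8: N, bond orders sum to 3 (valence 3) → 0 H
  atom 9: C, bond orders sum to 4 (valence 4) → 0 H
  atom 10: O, bond orders sum to 1 (valence 2) → 1 H
  atom 11: C, bond orders sum to 4 (valence 4) → 0 H
  atom 12: O, bond orders sum to 2 (valence 2) → 0 H
  atom 13: C, bond orders sum to 1 (valence 4) → 3 H
Totals → C:9, H:13, N:1, O:3.
In Hill order: C9H13NO3.

C9H13NO3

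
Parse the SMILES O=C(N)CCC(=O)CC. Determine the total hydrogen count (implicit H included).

Walk through each heavy atom and fill implicit hydrogens from standard valence (C 4, N 3, O 2, S 2, halogen 1):
  atom 1: O, bond orders sum to 2 (valence 2) → 0 H
  atom 2: C, bond orders sum to 4 (valence 4) → 0 H
  atom 3: N, bond orders sum to 1 (valence 3) → 2 H
  atom 4: C, bond orders sum to 2 (valence 4) → 2 H
  atom 5: C, bond orders sum to 2 (valence 4) → 2 H
  atom 6: C, bond orders sum to 4 (valence 4) → 0 H
  atom 7: O, bond orders sum to 2 (valence 2) → 0 H
  atom 8: C, bond orders sum to 2 (valence 4) → 2 H
  atom 9: C, bond orders sum to 1 (valence 4) → 3 H
Total hydrogens: 11.

11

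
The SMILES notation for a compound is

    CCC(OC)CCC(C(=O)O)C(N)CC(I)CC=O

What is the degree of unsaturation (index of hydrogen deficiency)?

Degree of unsaturation = (number of rings) + (number of π bonds).
Ring closures in the SMILES: 0.
π bonds: 2 double bonds (each 1 DoU) → 2 DoU from unsaturation.
Total DoU = 0 + 2 = 2.

2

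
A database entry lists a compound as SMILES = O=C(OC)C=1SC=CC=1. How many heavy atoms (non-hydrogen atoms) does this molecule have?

9

Every atom symbol written in the SMILES (organic subset) is one heavy atom; implicit H are not written.
Heavy atoms by element → C:6, O:2, S:1.
Total: 9.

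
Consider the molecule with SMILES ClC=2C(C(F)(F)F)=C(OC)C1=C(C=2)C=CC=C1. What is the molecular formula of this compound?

C12H8ClF3O

Walk through each heavy atom and fill implicit hydrogens from standard valence (C 4, N 3, O 2, S 2, halogen 1):
  atom 1: Cl (halogen, monovalent) → 0 H
  atom 2: C, bond orders sum to 4 (valence 4) → 0 H
  atom 3: C, bond orders sum to 4 (valence 4) → 0 H
  atom 4: C, bond orders sum to 4 (valence 4) → 0 H
  atom 5: F (halogen, monovalent) → 0 H
  atom 6: F (halogen, monovalent) → 0 H
  atom 7: F (halogen, monovalent) → 0 H
  atom 8: C, bond orders sum to 4 (valence 4) → 0 H
  atom 9: O, bond orders sum to 2 (valence 2) → 0 H
  atom 10: C, bond orders sum to 1 (valence 4) → 3 H
  atom 11: C, bond orders sum to 4 (valence 4) → 0 H
  atom 12: C, bond orders sum to 4 (valence 4) → 0 H
  atom 13: C, bond orders sum to 3 (valence 4) → 1 H
  atom 14: C, bond orders sum to 3 (valence 4) → 1 H
  atom 15: C, bond orders sum to 3 (valence 4) → 1 H
  atom 16: C, bond orders sum to 3 (valence 4) → 1 H
  atom 17: C, bond orders sum to 3 (valence 4) → 1 H
Totals → C:12, H:8, Cl:1, F:3, O:1.
In Hill order: C12H8ClF3O.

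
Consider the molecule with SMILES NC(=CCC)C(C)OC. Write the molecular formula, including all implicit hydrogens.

C7H15NO

Walk through each heavy atom and fill implicit hydrogens from standard valence (C 4, N 3, O 2, S 2, halogen 1):
  atom 1: N, bond orders sum to 1 (valence 3) → 2 H
  atom 2: C, bond orders sum to 4 (valence 4) → 0 H
  atom 3: C, bond orders sum to 3 (valence 4) → 1 H
  atom 4: C, bond orders sum to 2 (valence 4) → 2 H
  atom 5: C, bond orders sum to 1 (valence 4) → 3 H
  atom 6: C, bond orders sum to 3 (valence 4) → 1 H
  atom 7: C, bond orders sum to 1 (valence 4) → 3 H
  atom 8: O, bond orders sum to 2 (valence 2) → 0 H
  atom 9: C, bond orders sum to 1 (valence 4) → 3 H
Totals → C:7, H:15, N:1, O:1.
In Hill order: C7H15NO.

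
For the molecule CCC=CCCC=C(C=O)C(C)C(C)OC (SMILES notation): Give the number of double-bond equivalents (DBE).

Molecular formula: C14H24O2.
DoU = (2C + 2 + N − H − X) / 2, where X is the halogen count and O/S are ignored.
    = (2·14 + 2 + 0 − 24 − 0) / 2 = 6 / 2 = 3.

3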